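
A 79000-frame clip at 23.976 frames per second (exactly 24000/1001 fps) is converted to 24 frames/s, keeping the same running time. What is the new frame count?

79079 frames

Target frames = source frames × (target rate / source rate) = 79000 × (24)/(24000/1001) = 79000 × 1001/1000 = 79079.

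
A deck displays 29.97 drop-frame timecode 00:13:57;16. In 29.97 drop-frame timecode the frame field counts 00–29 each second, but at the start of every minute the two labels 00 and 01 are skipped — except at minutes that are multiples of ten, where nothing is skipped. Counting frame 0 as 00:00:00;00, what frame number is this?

As if non-drop at 30 labels/s: (0 × 3600 + 13 × 60 + 57) × 30 + 16 = 25126.
Minute boundaries passed: 13; those not divisible by 10: 13 − 1 = 12; dropped labels = 2 × 12 = 24.
Actual frame index = 25126 − 24 = 25102.

25102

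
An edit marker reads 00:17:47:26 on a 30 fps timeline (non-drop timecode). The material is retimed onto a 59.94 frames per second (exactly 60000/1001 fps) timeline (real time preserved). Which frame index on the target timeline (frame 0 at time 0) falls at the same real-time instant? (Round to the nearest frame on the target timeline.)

frame 64008

Source frame index: (0×3600 + 17×60 + 47) × 30 + 26 = 32036.
Real time: 32036 / (30) = 16018/15 s.
Target frame: (16018/15) × (60000/1001) = 64072000/1001 ≈ 64007.992 → 64008.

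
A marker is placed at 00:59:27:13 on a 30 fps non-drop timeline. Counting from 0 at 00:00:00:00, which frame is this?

107023

Total seconds to the label: (0 × 3600 + 59 × 60 + 27) = 3567.
Frame index = 3567 × 30 + 13 = 107023.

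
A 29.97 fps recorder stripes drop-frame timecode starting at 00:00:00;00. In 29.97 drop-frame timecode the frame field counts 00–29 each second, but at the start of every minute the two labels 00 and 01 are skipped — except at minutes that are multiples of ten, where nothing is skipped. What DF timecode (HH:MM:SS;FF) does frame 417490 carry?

03:52:10;08

Each 10-minute DF block holds 10 × 60 × 30 − 9 × 2 = 17982 frames. 417490 ÷ 17982 → 23 full blocks, remainder 3904.
Within the partial block the first minute is 1800 frames and each further minute 1798, so 2 further minute boundaries passed. Total skipped labels = 18 × 23 + 2 × 2 = 418.
Non-drop label index = 417490 + 418 = 417908; at 30 labels/s that is 03:52:10:08, i.e. DF 03:52:10;08.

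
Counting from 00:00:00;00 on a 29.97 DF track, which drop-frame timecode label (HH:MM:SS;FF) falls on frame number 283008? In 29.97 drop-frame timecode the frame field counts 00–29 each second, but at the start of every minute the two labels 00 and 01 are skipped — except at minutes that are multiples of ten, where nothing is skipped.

Each 10-minute DF block holds 10 × 60 × 30 − 9 × 2 = 17982 frames. 283008 ÷ 17982 → 15 full blocks, remainder 13278.
Within the partial block the first minute is 1800 frames and each further minute 1798, so 7 further minute boundaries passed. Total skipped labels = 18 × 15 + 2 × 7 = 284.
Non-drop label index = 283008 + 284 = 283292; at 30 labels/s that is 02:37:23:02, i.e. DF 02:37:23;02.

02:37:23;02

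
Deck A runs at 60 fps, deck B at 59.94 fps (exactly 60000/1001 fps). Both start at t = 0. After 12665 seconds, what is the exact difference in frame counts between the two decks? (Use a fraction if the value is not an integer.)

759900/1001 frames

A emits 60 × 12665 = 759900 frames; B emits 60000/1001 × 12665 = 759900000/1001.
Difference = 759900/1001 frames (≈ 759.1409); B is behind A.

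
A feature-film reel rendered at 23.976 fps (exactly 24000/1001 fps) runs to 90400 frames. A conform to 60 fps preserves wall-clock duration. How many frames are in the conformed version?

Target frames = source frames × (target rate / source rate) = 90400 × (60)/(24000/1001) = 90400 × 1001/400 = 226226.

226226 frames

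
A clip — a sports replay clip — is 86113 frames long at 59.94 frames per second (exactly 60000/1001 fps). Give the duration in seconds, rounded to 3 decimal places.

Running time = 86113 × 1001/60000 = 86199113/60000 s ≈ 1436.652 s.

1436.652 seconds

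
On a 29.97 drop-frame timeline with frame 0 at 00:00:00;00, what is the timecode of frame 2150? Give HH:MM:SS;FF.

00:01:11;22

Ten DF minutes hold 17982 frames, so frame 2150 lies in block 0 (frames 0–17981) with 2150 frames into that block.
The block's first minute is 1800 frames and the rest 1798 each; 2150 frames reaches minute 1, so 0 × 18 + 1 × 2 = 2 labels have been skipped so far.
Adding those back, label number 2150 + 2 = 2152 at 30 labels/s is 71 s + 22 f = 0 h 1 min 11 s frame 22, i.e. 00:01:11;22.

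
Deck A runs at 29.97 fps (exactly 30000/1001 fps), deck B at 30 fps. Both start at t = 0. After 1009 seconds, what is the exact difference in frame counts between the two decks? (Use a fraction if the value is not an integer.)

30270/1001 frames

A emits 30000/1001 × 1009 = 30270000/1001 frames; B emits 30 × 1009 = 30270.
Difference = 30270/1001 frames (≈ 30.2398); B is ahead of A.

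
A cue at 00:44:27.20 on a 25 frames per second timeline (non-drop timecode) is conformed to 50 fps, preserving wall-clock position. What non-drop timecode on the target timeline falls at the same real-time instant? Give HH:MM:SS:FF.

Source frame index: (0×3600 + 44×60 + 27) × 25 + 20 = 66695.
Real time: 66695 / (25) = 13339/5 s.
Target frame: (13339/5) × (50) = 133390.
At 50 labels/s: frame 133390 → 00:44:27:40.

00:44:27:40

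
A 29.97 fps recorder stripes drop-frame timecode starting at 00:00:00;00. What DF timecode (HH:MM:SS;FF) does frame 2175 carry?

Each 10-minute DF block holds 10 × 60 × 30 − 9 × 2 = 17982 frames. 2175 ÷ 17982 → 0 full blocks, remainder 2175.
Within the partial block the first minute is 1800 frames and each further minute 1798, so 1 further minute boundary passed. Total skipped labels = 18 × 0 + 2 × 1 = 2.
Non-drop label index = 2175 + 2 = 2177; at 30 labels/s that is 00:01:12:17, i.e. DF 00:01:12;17.

00:01:12;17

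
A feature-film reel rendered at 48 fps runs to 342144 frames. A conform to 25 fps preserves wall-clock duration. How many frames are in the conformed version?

Target frames = source frames × (target rate / source rate) = 342144 × (25)/(48) = 342144 × 25/48 = 178200.

178200 frames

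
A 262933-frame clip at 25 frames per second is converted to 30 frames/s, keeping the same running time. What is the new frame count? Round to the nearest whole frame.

Frames at target rate = 262933 × (30) / (25) = 1577598/5 ≈ 315519.600.
Nearest whole frame: 315520.

315520 frames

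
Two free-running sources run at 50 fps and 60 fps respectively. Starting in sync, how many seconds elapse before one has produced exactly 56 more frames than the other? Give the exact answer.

5.6 seconds

The gap grows by |60 − 50| = 10 frames per second.
Time for a 56-frame gap: 56 ÷ (10) = 5.6 s.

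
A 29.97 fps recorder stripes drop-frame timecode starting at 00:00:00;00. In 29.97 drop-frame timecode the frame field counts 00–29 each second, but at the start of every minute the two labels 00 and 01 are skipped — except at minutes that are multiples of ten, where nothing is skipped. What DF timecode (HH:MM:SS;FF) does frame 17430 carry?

00:09:41;18

Each 10-minute DF block holds 10 × 60 × 30 − 9 × 2 = 17982 frames. 17430 ÷ 17982 → 0 full blocks, remainder 17430.
Within the partial block the first minute is 1800 frames and each further minute 1798, so 9 further minute boundaries passed. Total skipped labels = 18 × 0 + 2 × 9 = 18.
Non-drop label index = 17430 + 18 = 17448; at 30 labels/s that is 00:09:41:18, i.e. DF 00:09:41;18.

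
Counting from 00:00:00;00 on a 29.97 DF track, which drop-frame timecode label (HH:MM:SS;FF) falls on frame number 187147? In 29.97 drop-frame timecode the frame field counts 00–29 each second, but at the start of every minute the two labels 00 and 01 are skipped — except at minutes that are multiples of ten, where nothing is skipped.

Each 10-minute DF block holds 10 × 60 × 30 − 9 × 2 = 17982 frames. 187147 ÷ 17982 → 10 full blocks, remainder 7327.
Within the partial block the first minute is 1800 frames and each further minute 1798, so 4 further minute boundaries passed. Total skipped labels = 18 × 10 + 2 × 4 = 188.
Non-drop label index = 187147 + 188 = 187335; at 30 labels/s that is 01:44:04:15, i.e. DF 01:44:04;15.

01:44:04;15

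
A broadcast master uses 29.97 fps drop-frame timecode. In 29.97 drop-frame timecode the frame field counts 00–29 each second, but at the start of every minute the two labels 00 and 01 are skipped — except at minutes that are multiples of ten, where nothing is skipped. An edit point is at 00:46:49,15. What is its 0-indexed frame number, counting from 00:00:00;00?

84201

As if non-drop at 30 labels/s: (0 × 3600 + 46 × 60 + 49) × 30 + 15 = 84285.
Minute boundaries passed: 46; those not divisible by 10: 46 − 4 = 42; dropped labels = 2 × 42 = 84.
Actual frame index = 84285 − 84 = 84201.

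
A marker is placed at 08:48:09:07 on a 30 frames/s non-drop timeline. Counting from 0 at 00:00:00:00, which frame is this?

Total seconds to the label: (8 × 3600 + 48 × 60 + 9) = 31689.
Frame index = 31689 × 30 + 7 = 950677.

frame 950677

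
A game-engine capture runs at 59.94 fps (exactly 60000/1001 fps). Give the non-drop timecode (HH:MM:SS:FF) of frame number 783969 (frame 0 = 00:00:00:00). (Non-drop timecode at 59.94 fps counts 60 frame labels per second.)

783969 ÷ 60 = 13066 full seconds, remainder 9 frames.
13066 s = 3 h 37 min 46 s.
Timecode: 03:37:46:09.

03:37:46:09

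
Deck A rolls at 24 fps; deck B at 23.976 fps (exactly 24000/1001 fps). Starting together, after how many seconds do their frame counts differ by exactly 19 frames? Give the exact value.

The gap grows by |24000/1001 − 24| = 24/1001 frames per second.
Time for a 19-frame gap: 19 ÷ (24/1001) = 19019/24 s.

19019/24 seconds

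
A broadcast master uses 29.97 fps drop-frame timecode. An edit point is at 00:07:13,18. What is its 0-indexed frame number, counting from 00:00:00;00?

12994

Complete 10-minute blocks: 0, each 17982 frames → 0.
Remaining 7 whole minutes in the current block: 1800 + 6 × 1798 = 12588 frames.
Within the current minute: 13 × 30 + 18 − 2 = 406 (labels ;00/;01 skipped at this minute). Total = 0 + 12588 + 406 = 12994.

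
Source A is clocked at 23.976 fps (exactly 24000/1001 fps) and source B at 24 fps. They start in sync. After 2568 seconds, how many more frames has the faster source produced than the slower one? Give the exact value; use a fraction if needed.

A emits 24000/1001 × 2568 = 61632000/1001 frames; B emits 24 × 2568 = 61632.
Difference = 61632/1001 frames (≈ 61.5704); B is ahead of A.

61632/1001 frames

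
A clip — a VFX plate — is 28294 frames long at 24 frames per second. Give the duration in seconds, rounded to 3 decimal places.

1178.917 seconds

Running time = 28294 × 1/24 = 14147/12 s ≈ 1178.917 s.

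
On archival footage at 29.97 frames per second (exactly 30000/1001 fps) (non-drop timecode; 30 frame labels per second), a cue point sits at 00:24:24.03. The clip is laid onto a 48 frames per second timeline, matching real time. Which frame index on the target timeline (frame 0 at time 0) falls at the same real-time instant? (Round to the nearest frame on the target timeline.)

frame 70347

Source frame index: (0×3600 + 24×60 + 24) × 30 + 3 = 43923.
Real time: 43923 / (30000/1001) = 14655641/10000 s.
Target frame: (14655641/10000) × (48) = 43966923/625 ≈ 70347.077 → 70347.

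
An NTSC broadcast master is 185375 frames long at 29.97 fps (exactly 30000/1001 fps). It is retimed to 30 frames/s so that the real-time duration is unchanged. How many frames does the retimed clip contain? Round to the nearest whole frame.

Frames at target rate = 185375 × (30) / (30000/1001) = 1484483/8 ≈ 185560.375.
Nearest whole frame: 185560.

185560 frames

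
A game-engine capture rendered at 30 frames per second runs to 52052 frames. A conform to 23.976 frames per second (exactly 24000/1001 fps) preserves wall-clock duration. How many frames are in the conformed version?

Target frames = source frames × (target rate / source rate) = 52052 × (24000/1001)/(30) = 52052 × 800/1001 = 41600.

41600 frames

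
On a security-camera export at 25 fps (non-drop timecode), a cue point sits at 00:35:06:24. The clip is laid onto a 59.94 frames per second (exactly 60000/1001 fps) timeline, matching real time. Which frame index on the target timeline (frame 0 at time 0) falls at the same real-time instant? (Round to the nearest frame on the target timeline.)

frame 126291

Source frame index: (0×3600 + 35×60 + 6) × 25 + 24 = 52674.
Real time: 52674 / (25) = 52674/25 s.
Target frame: (52674/25) × (60000/1001) = 126417600/1001 ≈ 126291.309 → 126291.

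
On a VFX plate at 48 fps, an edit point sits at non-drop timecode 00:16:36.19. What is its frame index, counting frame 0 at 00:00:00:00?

47827

Total seconds to the label: (0 × 3600 + 16 × 60 + 36) = 996.
Frame index = 996 × 48 + 19 = 47827.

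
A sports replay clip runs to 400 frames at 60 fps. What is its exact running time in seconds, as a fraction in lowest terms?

20/3 seconds

Running time = 400 ÷ (60) = 400 × 1/60 = 20/3 s.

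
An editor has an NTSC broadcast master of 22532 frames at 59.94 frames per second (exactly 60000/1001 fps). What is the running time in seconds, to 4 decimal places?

Running time = 22532 × 1001/60000 = 5638633/15000 s ≈ 375.9089 s.

375.9089 seconds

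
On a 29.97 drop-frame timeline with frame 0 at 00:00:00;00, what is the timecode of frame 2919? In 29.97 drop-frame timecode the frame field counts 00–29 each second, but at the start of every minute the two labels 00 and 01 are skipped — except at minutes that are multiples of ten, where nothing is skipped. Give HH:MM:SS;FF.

Each 10-minute DF block holds 10 × 60 × 30 − 9 × 2 = 17982 frames. 2919 ÷ 17982 → 0 full blocks, remainder 2919.
Within the partial block the first minute is 1800 frames and each further minute 1798, so 1 further minute boundary passed. Total skipped labels = 18 × 0 + 2 × 1 = 2.
Non-drop label index = 2919 + 2 = 2921; at 30 labels/s that is 00:01:37:11, i.e. DF 00:01:37;11.

00:01:37;11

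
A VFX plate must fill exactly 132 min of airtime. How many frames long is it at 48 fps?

132 min = 7920 s.
Frames = 7920 × 48 = 380160.

380160 frames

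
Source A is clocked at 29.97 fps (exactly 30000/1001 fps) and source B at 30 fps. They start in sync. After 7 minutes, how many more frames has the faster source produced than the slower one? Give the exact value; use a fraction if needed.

1800/143 frames

7 min = 420 s.
A emits 30000/1001 × 420 = 1800000/143 frames; B emits 30 × 420 = 12600.
Difference = 1800/143 frames (≈ 12.5874); B is ahead of A.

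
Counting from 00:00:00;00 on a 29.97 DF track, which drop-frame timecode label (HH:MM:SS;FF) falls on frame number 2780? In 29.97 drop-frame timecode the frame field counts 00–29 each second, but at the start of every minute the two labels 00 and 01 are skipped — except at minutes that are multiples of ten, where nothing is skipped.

00:01:32;22

Ten DF minutes hold 17982 frames, so frame 2780 lies in block 0 (frames 0–17981) with 2780 frames into that block.
The block's first minute is 1800 frames and the rest 1798 each; 2780 frames reaches minute 1, so 0 × 18 + 1 × 2 = 2 labels have been skipped so far.
Adding those back, label number 2780 + 2 = 2782 at 30 labels/s is 92 s + 22 f = 0 h 1 min 32 s frame 22, i.e. 00:01:32;22.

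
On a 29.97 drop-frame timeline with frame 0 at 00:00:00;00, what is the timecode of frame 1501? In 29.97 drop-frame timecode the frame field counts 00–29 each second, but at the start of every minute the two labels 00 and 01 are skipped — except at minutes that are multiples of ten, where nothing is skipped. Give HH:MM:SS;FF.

00:00:50;01

Each 10-minute DF block holds 10 × 60 × 30 − 9 × 2 = 17982 frames. 1501 ÷ 17982 → 0 full blocks, remainder 1501.
Within the partial block the first minute is 1800 frames and each further minute 1798, so 0 further minute boundaries passed. Total skipped labels = 18 × 0 + 2 × 0 = 0.
Non-drop label index = 1501 + 0 = 1501; at 30 labels/s that is 00:00:50:01, i.e. DF 00:00:50;01.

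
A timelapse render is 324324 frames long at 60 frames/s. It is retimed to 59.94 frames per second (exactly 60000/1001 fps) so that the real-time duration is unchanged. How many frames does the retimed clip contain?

324000 frames

Target frames = source frames × (target rate / source rate) = 324324 × (60000/1001)/(60) = 324324 × 1000/1001 = 324000.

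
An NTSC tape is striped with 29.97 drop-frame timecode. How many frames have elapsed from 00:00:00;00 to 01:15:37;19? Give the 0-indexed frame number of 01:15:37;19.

Complete 10-minute blocks: 7, each 17982 frames → 125874.
Remaining 5 whole minutes in the current block: 1800 + 4 × 1798 = 8992 frames.
Within the current minute: 37 × 30 + 19 − 2 = 1127 (labels ;00/;01 skipped at this minute). Total = 125874 + 8992 + 1127 = 135993.

135993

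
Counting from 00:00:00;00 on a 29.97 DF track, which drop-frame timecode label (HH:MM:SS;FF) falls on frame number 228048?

Ten DF minutes hold 17982 frames, so frame 228048 lies in block 12 (frames 215784–233765) with 12264 frames into that block.
The block's first minute is 1800 frames and the rest 1798 each; 12264 frames reaches minute 6, so 12 × 18 + 6 × 2 = 228 labels have been skipped so far.
Adding those back, label number 228048 + 228 = 228276 at 30 labels/s is 7609 s + 6 f = 2 h 6 min 49 s frame 6, i.e. 02:06:49;06.

02:06:49;06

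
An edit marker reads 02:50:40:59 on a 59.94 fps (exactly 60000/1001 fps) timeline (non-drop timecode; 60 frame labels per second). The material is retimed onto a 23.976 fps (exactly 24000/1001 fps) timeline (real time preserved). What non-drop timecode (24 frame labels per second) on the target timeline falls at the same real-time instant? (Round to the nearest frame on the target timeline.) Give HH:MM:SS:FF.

02:50:41:00

Source frame index: (2×3600 + 50×60 + 40) × 60 + 59 = 614459.
Real time: 614459 / (60000/1001) = 615073459/60000 s.
Target frame: (615073459/60000) × (24000/1001) = 1228918/5 ≈ 245783.600 → 245784.
At 24 labels/s: frame 245784 → 02:50:41:00.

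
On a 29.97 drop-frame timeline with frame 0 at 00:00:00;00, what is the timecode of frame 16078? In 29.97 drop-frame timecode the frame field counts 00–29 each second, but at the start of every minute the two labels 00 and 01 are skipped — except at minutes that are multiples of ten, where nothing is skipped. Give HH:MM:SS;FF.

00:08:56;14

Each 10-minute DF block holds 10 × 60 × 30 − 9 × 2 = 17982 frames. 16078 ÷ 17982 → 0 full blocks, remainder 16078.
Within the partial block the first minute is 1800 frames and each further minute 1798, so 8 further minute boundaries passed. Total skipped labels = 18 × 0 + 2 × 8 = 16.
Non-drop label index = 16078 + 16 = 16094; at 30 labels/s that is 00:08:56:14, i.e. DF 00:08:56;14.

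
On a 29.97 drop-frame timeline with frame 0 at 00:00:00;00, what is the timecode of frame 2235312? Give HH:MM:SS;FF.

Each 10-minute DF block holds 10 × 60 × 30 − 9 × 2 = 17982 frames. 2235312 ÷ 17982 → 124 full blocks, remainder 5544.
Within the partial block the first minute is 1800 frames and each further minute 1798, so 3 further minute boundaries passed. Total skipped labels = 18 × 124 + 2 × 3 = 2238.
Non-drop label index = 2235312 + 2238 = 2237550; at 30 labels/s that is 20:43:05:00, i.e. DF 20:43:05;00.

20:43:05;00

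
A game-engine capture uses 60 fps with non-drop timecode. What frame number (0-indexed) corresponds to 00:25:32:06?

91926

Total seconds to the label: (0 × 3600 + 25 × 60 + 32) = 1532.
Frame index = 1532 × 60 + 6 = 91926.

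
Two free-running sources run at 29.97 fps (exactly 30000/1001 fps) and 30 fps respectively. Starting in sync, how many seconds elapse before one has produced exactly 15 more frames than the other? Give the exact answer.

The gap grows by |30 − 30000/1001| = 30/1001 frames per second.
Time for a 15-frame gap: 15 ÷ (30/1001) = 500.5 s.

500.5 seconds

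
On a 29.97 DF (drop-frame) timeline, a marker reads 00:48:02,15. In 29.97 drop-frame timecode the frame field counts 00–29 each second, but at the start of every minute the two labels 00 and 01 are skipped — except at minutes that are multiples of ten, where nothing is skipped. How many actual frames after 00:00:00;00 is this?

86387

As if non-drop at 30 labels/s: (0 × 3600 + 48 × 60 + 2) × 30 + 15 = 86475.
Minute boundaries passed: 48; those not divisible by 10: 48 − 4 = 44; dropped labels = 2 × 44 = 88.
Actual frame index = 86475 − 88 = 86387.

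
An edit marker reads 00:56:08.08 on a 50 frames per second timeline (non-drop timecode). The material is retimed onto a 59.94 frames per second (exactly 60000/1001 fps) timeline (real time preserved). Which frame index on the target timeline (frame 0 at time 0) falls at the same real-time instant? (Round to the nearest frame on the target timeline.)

frame 201888

Source frame index: (0×3600 + 56×60 + 8) × 50 + 8 = 168408.
Real time: 168408 / (50) = 84204/25 s.
Target frame: (84204/25) × (60000/1001) = 202089600/1001 ≈ 201887.712 → 201888.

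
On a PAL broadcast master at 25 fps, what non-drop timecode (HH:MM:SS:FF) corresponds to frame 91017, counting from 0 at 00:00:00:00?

01:00:40:17

91017 ÷ 25 = 3640 full seconds, remainder 17 frames.
3640 s = 1 h 0 min 40 s.
Timecode: 01:00:40:17.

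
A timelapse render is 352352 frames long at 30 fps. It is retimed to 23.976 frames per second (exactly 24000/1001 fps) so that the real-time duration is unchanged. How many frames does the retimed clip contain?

Target frames = source frames × (target rate / source rate) = 352352 × (24000/1001)/(30) = 352352 × 800/1001 = 281600.

281600 frames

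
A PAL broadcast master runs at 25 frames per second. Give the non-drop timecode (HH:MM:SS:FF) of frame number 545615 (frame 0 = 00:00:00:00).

545615 ÷ 25 = 21824 full seconds, remainder 15 frames.
21824 s = 6 h 3 min 44 s.
Timecode: 06:03:44:15.

06:03:44:15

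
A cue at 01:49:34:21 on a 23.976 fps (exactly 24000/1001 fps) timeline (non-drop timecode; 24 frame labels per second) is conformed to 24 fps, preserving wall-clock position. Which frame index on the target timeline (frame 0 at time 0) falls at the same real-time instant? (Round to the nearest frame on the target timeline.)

frame 157955

Source frame index: (1×3600 + 49×60 + 34) × 24 + 21 = 157797.
Real time: 157797 / (24000/1001) = 52651599/8000 s.
Target frame: (52651599/8000) × (24) = 157954797/1000 ≈ 157954.797 → 157955.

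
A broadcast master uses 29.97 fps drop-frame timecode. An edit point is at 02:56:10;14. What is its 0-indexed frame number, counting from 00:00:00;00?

316796

Complete 10-minute blocks: 17, each 17982 frames → 305694.
Remaining 6 whole minutes in the current block: 1800 + 5 × 1798 = 10790 frames.
Within the current minute: 10 × 30 + 14 − 2 = 312 (labels ;00/;01 skipped at this minute). Total = 305694 + 10790 + 312 = 316796.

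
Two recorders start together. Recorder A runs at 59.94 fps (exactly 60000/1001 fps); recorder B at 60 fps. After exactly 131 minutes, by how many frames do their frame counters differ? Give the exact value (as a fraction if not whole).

471600/1001 frames

131 min = 7860 s.
A emits 60000/1001 × 7860 = 471600000/1001 frames; B emits 60 × 7860 = 471600.
Difference = 471600/1001 frames (≈ 471.1289); B is ahead of A.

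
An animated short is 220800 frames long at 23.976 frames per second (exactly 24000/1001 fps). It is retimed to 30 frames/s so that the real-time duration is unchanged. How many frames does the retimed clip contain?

Target frames = source frames × (target rate / source rate) = 220800 × (30)/(24000/1001) = 220800 × 1001/800 = 276276.

276276 frames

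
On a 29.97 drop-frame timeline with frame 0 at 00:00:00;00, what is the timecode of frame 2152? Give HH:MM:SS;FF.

Ten DF minutes hold 17982 frames, so frame 2152 lies in block 0 (frames 0–17981) with 2152 frames into that block.
The block's first minute is 1800 frames and the rest 1798 each; 2152 frames reaches minute 1, so 0 × 18 + 1 × 2 = 2 labels have been skipped so far.
Adding those back, label number 2152 + 2 = 2154 at 30 labels/s is 71 s + 24 f = 0 h 1 min 11 s frame 24, i.e. 00:01:11;24.

00:01:11;24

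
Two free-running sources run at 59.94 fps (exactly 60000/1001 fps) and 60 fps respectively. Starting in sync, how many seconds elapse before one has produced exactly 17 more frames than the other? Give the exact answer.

17017/60 seconds

The gap grows by |60 − 60000/1001| = 60/1001 frames per second.
Time for a 17-frame gap: 17 ÷ (60/1001) = 17017/60 s.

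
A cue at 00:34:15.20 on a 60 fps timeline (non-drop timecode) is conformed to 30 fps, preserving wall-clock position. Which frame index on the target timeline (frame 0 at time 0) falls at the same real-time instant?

frame 61660

Source frame index: (0×3600 + 34×60 + 15) × 60 + 20 = 123320.
Real time: 123320 / (60) = 6166/3 s.
Target frame: (6166/3) × (30) = 61660.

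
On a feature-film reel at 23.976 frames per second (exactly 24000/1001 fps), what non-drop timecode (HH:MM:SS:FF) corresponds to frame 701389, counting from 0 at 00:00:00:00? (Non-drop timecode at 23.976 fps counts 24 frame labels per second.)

701389 ÷ 24 = 29224 full seconds, remainder 13 frames.
29224 s = 8 h 7 min 4 s.
Timecode: 08:07:04:13.

08:07:04:13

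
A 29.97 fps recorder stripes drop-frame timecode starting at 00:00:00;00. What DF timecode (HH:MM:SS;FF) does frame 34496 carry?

Ten DF minutes hold 17982 frames, so frame 34496 lies in block 1 (frames 17982–35963) with 16514 frames into that block.
The block's first minute is 1800 frames and the rest 1798 each; 16514 frames reaches minute 9, so 1 × 18 + 9 × 2 = 36 labels have been skipped so far.
Adding those back, label number 34496 + 36 = 34532 at 30 labels/s is 1151 s + 2 f = 0 h 19 min 11 s frame 2, i.e. 00:19:11;02.

00:19:11;02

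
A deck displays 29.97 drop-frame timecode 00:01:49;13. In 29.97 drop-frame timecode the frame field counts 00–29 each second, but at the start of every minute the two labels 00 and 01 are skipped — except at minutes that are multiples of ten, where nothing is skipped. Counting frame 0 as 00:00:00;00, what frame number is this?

3281

Complete 10-minute blocks: 0, each 17982 frames → 0.
Remaining 1 whole minute in the current block: 1800 + 0 × 1798 = 1800 frames.
Within the current minute: 49 × 30 + 13 − 2 = 1481 (labels ;00/;01 skipped at this minute). Total = 0 + 1800 + 1481 = 3281.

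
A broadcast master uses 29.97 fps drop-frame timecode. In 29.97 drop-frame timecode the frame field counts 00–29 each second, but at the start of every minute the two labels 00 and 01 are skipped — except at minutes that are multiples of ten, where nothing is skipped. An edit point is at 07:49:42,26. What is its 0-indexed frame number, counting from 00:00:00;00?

844640

Complete 10-minute blocks: 46, each 17982 frames → 827172.
Remaining 9 whole minutes in the current block: 1800 + 8 × 1798 = 16184 frames.
Within the current minute: 42 × 30 + 26 − 2 = 1284 (labels ;00/;01 skipped at this minute). Total = 827172 + 16184 + 1284 = 844640.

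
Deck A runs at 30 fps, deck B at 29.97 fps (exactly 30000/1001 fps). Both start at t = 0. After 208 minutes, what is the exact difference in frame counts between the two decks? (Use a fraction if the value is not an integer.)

28800/77 frames

208 min = 12480 s.
A emits 30 × 12480 = 374400 frames; B emits 30000/1001 × 12480 = 28800000/77.
Difference = 28800/77 frames (≈ 374.0260); B is behind A.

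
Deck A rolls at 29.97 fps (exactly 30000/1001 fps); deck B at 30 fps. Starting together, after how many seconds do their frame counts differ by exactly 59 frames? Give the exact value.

The gap grows by |30 − 30000/1001| = 30/1001 frames per second.
Time for a 59-frame gap: 59 ÷ (30/1001) = 59059/30 s.

59059/30 seconds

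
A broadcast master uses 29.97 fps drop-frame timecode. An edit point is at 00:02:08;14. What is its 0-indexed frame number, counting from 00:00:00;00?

3850

As if non-drop at 30 labels/s: (0 × 3600 + 2 × 60 + 8) × 30 + 14 = 3854.
Minute boundaries passed: 2; those not divisible by 10: 2 − 0 = 2; dropped labels = 2 × 2 = 4.
Actual frame index = 3854 − 4 = 3850.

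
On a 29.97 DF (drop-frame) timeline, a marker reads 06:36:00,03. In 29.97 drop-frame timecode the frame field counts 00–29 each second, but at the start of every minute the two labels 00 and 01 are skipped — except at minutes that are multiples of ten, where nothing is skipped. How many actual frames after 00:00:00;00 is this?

712089

Complete 10-minute blocks: 39, each 17982 frames → 701298.
Remaining 6 whole minutes in the current block: 1800 + 5 × 1798 = 10790 frames.
Within the current minute: 0 × 30 + 3 − 2 = 1 (labels ;00/;01 skipped at this minute). Total = 701298 + 10790 + 1 = 712089.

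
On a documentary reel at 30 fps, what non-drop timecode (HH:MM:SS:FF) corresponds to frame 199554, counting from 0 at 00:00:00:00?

199554 ÷ 30 = 6651 full seconds, remainder 24 frames.
6651 s = 1 h 50 min 51 s.
Timecode: 01:50:51:24.

01:50:51:24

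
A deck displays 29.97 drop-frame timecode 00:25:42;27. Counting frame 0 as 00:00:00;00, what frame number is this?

Complete 10-minute blocks: 2, each 17982 frames → 35964.
Remaining 5 whole minutes in the current block: 1800 + 4 × 1798 = 8992 frames.
Within the current minute: 42 × 30 + 27 − 2 = 1285 (labels ;00/;01 skipped at this minute). Total = 35964 + 8992 + 1285 = 46241.

46241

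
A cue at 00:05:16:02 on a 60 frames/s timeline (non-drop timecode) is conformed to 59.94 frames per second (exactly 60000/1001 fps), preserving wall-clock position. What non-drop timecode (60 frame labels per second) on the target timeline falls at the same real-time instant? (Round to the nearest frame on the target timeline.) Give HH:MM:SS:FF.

00:05:15:43

Source frame index: (0×3600 + 5×60 + 16) × 60 + 2 = 18962.
Real time: 18962 / (60) = 9481/30 s.
Target frame: (9481/30) × (60000/1001) = 18962000/1001 ≈ 18943.057 → 18943.
At 60 labels/s: frame 18943 → 00:05:15:43.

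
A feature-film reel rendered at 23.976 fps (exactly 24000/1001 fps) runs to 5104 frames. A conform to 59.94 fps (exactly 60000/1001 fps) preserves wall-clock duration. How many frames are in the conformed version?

Target frames = source frames × (target rate / source rate) = 5104 × (60000/1001)/(24000/1001) = 5104 × 5/2 = 12760.

12760 frames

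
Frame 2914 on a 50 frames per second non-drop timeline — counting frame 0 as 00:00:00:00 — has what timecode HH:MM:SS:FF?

2914 ÷ 50 = 58 full seconds, remainder 14 frames.
58 s = 0 h 0 min 58 s.
Timecode: 00:00:58:14.

00:00:58:14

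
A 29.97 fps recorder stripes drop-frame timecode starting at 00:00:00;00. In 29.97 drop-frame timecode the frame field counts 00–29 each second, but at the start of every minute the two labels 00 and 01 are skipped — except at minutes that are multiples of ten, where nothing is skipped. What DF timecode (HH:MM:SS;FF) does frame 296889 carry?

Ten DF minutes hold 17982 frames, so frame 296889 lies in block 16 (frames 287712–305693) with 9177 frames into that block.
The block's first minute is 1800 frames and the rest 1798 each; 9177 frames reaches minute 5, so 16 × 18 + 5 × 2 = 298 labels have been skipped so far.
Adding those back, label number 296889 + 298 = 297187 at 30 labels/s is 9906 s + 7 f = 2 h 45 min 6 s frame 7, i.e. 02:45:06;07.

02:45:06;07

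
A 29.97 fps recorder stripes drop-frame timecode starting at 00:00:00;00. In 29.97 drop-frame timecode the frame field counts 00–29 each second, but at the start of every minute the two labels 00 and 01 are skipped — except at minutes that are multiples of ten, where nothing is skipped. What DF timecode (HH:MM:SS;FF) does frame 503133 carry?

04:39:47;27

Each 10-minute DF block holds 10 × 60 × 30 − 9 × 2 = 17982 frames. 503133 ÷ 17982 → 27 full blocks, remainder 17619.
Within the partial block the first minute is 1800 frames and each further minute 1798, so 9 further minute boundaries passed. Total skipped labels = 18 × 27 + 2 × 9 = 504.
Non-drop label index = 503133 + 504 = 503637; at 30 labels/s that is 04:39:47:27, i.e. DF 04:39:47;27.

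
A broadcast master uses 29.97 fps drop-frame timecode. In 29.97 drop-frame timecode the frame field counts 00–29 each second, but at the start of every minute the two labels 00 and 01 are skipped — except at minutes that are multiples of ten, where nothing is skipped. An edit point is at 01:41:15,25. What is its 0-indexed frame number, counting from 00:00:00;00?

Complete 10-minute blocks: 10, each 17982 frames → 179820.
Remaining 1 whole minute in the current block: 1800 + 0 × 1798 = 1800 frames.
Within the current minute: 15 × 30 + 25 − 2 = 473 (labels ;00/;01 skipped at this minute). Total = 179820 + 1800 + 473 = 182093.

182093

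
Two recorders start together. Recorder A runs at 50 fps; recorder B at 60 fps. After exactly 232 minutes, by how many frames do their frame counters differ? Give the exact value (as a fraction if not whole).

232 min = 13920 s.
A emits 50 × 13920 = 696000 frames; B emits 60 × 13920 = 835200.
Difference = 139200 frames; B is ahead of A.

139200 frames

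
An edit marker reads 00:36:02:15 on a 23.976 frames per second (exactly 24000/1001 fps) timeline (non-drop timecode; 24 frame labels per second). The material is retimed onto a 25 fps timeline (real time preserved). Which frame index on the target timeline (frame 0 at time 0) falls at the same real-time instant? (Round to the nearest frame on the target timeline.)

frame 54120

Source frame index: (0×3600 + 36×60 + 2) × 24 + 15 = 51903.
Real time: 51903 / (24000/1001) = 17318301/8000 s.
Target frame: (17318301/8000) × (25) = 17318301/320 ≈ 54119.691 → 54120.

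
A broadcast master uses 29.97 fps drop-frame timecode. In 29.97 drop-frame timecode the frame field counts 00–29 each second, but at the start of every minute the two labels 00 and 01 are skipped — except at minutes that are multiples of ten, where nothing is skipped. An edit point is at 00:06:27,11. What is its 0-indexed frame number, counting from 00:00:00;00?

11609

As if non-drop at 30 labels/s: (0 × 3600 + 6 × 60 + 27) × 30 + 11 = 11621.
Minute boundaries passed: 6; those not divisible by 10: 6 − 0 = 6; dropped labels = 2 × 6 = 12.
Actual frame index = 11621 − 12 = 11609.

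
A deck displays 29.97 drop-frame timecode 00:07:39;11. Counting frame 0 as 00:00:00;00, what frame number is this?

As if non-drop at 30 labels/s: (0 × 3600 + 7 × 60 + 39) × 30 + 11 = 13781.
Minute boundaries passed: 7; those not divisible by 10: 7 − 0 = 7; dropped labels = 2 × 7 = 14.
Actual frame index = 13781 − 14 = 13767.

13767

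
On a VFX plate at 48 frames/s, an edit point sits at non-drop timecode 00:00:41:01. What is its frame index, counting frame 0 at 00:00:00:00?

1969

Total seconds to the label: (0 × 3600 + 0 × 60 + 41) = 41.
Frame index = 41 × 48 + 1 = 1969.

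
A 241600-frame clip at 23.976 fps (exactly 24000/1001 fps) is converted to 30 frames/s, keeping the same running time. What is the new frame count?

302302 frames

Target frames = source frames × (target rate / source rate) = 241600 × (30)/(24000/1001) = 241600 × 1001/800 = 302302.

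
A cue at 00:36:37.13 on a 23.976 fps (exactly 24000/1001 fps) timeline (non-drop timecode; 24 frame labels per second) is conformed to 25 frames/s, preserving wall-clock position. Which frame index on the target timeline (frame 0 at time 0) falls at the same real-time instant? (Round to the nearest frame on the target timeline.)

frame 54993

Source frame index: (0×3600 + 36×60 + 37) × 24 + 13 = 52741.
Real time: 52741 / (24000/1001) = 52793741/24000 s.
Target frame: (52793741/24000) × (25) = 52793741/960 ≈ 54993.480 → 54993.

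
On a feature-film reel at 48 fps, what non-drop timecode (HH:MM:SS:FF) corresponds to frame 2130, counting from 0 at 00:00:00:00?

2130 ÷ 48 = 44 full seconds, remainder 18 frames.
44 s = 0 h 0 min 44 s.
Timecode: 00:00:44:18.

00:00:44:18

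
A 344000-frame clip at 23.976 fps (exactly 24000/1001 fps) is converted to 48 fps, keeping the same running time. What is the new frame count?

Target frames = source frames × (target rate / source rate) = 344000 × (48)/(24000/1001) = 344000 × 1001/500 = 688688.

688688 frames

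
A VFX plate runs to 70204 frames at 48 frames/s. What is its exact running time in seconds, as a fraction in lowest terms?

17551/12 seconds

Running time = 70204 ÷ (48) = 70204 × 1/48 = 17551/12 s.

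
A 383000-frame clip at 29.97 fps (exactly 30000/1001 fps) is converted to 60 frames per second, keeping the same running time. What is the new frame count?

Target frames = source frames × (target rate / source rate) = 383000 × (60)/(30000/1001) = 383000 × 1001/500 = 766766.

766766 frames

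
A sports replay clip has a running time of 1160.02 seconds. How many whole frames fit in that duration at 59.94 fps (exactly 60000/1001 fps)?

69531 frames

Frames = 1160.02 × 60000/1001 = 69601200/1001 ≈ 69531.6683.
Complete frames: 69531.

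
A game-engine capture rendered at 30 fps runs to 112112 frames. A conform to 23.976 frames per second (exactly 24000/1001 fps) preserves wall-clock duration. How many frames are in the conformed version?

Target frames = source frames × (target rate / source rate) = 112112 × (24000/1001)/(30) = 112112 × 800/1001 = 89600.

89600 frames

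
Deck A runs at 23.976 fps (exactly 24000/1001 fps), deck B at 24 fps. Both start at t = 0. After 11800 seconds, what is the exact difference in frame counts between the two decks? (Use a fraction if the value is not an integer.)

A emits 24000/1001 × 11800 = 283200000/1001 frames; B emits 24 × 11800 = 283200.
Difference = 283200/1001 frames (≈ 282.9171); B is ahead of A.

283200/1001 frames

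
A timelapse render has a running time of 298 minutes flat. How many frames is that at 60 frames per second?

1072800 frames

298 min = 17880 s.
Frames = 17880 × 60 = 1072800.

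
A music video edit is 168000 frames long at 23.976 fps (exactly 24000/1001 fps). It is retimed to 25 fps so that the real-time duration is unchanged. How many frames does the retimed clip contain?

175175 frames

Target frames = source frames × (target rate / source rate) = 168000 × (25)/(24000/1001) = 168000 × 1001/960 = 175175.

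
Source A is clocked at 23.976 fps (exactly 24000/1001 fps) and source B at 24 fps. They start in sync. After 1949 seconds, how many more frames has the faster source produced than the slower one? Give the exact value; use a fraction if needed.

A emits 24000/1001 × 1949 = 46776000/1001 frames; B emits 24 × 1949 = 46776.
Difference = 46776/1001 frames (≈ 46.7293); B is ahead of A.

46776/1001 frames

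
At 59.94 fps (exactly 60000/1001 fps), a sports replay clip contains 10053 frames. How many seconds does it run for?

167.71755 seconds

Running time = 10053 / (60000/1001) = 167.71755 s.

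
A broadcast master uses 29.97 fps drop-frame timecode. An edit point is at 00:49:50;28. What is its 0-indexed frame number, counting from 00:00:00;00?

As if non-drop at 30 labels/s: (0 × 3600 + 49 × 60 + 50) × 30 + 28 = 89728.
Minute boundaries passed: 49; those not divisible by 10: 49 − 4 = 45; dropped labels = 2 × 45 = 90.
Actual frame index = 89728 − 90 = 89638.

89638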